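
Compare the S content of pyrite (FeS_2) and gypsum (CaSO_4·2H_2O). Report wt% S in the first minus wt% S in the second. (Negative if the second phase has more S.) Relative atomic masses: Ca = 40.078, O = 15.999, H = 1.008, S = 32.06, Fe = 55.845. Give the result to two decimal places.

34.83 percentage points

M(FeS_2) = 119.965 g/mol, so wt% S = 64.120/119.965 × 100 = 53.45%.
M(CaSO_4·2H_2O) = 172.164 g/mol, so wt% S = 32.060/172.164 × 100 = 18.62%.
53.45 − 18.62 = 34.83 pp.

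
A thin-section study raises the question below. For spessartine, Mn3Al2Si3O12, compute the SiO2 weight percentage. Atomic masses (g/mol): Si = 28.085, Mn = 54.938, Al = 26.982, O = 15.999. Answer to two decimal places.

36.41 wt%

Formula mass = 495.021 g/mol.
3 Si → 3.0000 mol SiO2 per formula unit; M(SiO2) = 60.083, so SiO2 mass = 180.249 g.
180.249/495.021 × 100 = 36.41 wt%.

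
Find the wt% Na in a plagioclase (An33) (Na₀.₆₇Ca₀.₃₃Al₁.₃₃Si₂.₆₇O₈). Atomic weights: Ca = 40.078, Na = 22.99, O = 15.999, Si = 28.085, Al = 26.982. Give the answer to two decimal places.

5.76 wt%

Formula mass = 0.67·22.99 + 0.33·40.078 + 1.33·26.982 + 2.67·28.085 + 8·15.999 = 267.494 g/mol, of which 15.403 g is Na.
So Na makes up 15.403/267.494 = 0.0576 of the mass, i.e. 5.76%.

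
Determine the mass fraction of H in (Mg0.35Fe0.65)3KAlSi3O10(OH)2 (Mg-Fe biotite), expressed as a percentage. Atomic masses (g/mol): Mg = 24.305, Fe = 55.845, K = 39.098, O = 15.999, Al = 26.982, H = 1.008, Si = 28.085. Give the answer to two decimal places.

0.42 mass %

M((Mg0.35Fe0.65)3KAlSi3O10(OH)2) = 478.757 g/mol.
H contributes 2 × 1.008 = 2.016 g per mole.
2.016/478.757 = 0.0042 → 0.42%.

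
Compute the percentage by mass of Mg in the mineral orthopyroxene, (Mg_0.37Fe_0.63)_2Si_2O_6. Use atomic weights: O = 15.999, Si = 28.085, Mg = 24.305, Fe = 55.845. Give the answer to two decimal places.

7.48 weight percent

Molar mass of (Mg_0.37Fe_0.63)_2Si_2O_6: 0.74*24.305 + 1.26*55.845 + 2*28.085 + 6*15.999 = 240.514 g/mol.
Mass of Mg per formula unit: 0.74 × 24.305 = 17.986 g.
Weight fraction Mg = 17.986 / 240.514 = 0.0748.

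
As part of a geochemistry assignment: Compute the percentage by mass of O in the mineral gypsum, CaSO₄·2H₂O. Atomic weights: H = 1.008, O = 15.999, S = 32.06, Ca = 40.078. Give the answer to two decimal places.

55.76 mass %

Formula mass = 1·40.078 + 1·32.06 + 6·15.999 + 4·1.008 = 172.164 g/mol, of which 95.994 g is O.
So O makes up 95.994/172.164 = 0.5576 of the mass, i.e. 55.76%.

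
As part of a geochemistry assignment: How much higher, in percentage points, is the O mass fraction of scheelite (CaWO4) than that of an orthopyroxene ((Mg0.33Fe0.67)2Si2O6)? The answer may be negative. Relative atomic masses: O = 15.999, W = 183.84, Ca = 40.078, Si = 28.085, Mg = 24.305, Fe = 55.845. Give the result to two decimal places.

O in CaWO4: molar mass 287.914 g/mol; 4×15.999 = 63.996 g → 22.23 wt%.
O in (Mg0.33Fe0.67)2Si2O6: molar mass 243.038 g/mol; 6×15.999 = 95.994 g → 39.50 wt%.
Difference = 22.23 − 39.50 = -17.27 percentage points.

-17.27 percentage points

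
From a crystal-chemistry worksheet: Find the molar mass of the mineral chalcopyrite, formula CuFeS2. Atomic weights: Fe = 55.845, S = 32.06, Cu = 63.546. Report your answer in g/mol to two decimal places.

Cu: 1 × 63.546 = 63.5460
Fe: 1 × 55.845 = 55.8450
S: 2 × 32.06 = 64.1200
Summing the contributions gives the formula mass.

183.51 g/mol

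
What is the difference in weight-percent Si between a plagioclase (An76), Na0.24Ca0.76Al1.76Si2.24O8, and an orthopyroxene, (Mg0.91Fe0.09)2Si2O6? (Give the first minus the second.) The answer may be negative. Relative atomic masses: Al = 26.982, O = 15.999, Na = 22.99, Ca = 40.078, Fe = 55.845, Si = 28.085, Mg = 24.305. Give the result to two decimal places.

Si in Na0.24Ca0.76Al1.76Si2.24O8: molar mass 274.368 g/mol; 2.24×28.085 = 62.910 g → 22.93 wt%.
Si in (Mg0.91Fe0.09)2Si2O6: molar mass 206.451 g/mol; 2×28.085 = 56.170 g → 27.21 wt%.
Difference = 22.93 − 27.21 = -4.28 percentage points.

-4.28 percentage points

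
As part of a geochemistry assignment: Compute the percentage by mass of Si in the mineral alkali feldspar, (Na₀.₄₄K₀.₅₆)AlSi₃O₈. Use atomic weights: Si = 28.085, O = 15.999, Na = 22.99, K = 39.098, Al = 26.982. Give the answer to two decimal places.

Molar mass of (Na₀.₄₄K₀.₅₆)AlSi₃O₈: 0.44·22.99 + 0.56·39.098 + 1·26.982 + 3·28.085 + 8·15.999 = 271.239 g/mol.
Mass of Si per formula unit: 3 × 28.085 = 84.255 g.
Weight fraction Si = 84.255 / 271.239 = 0.3106.

31.06 weight percent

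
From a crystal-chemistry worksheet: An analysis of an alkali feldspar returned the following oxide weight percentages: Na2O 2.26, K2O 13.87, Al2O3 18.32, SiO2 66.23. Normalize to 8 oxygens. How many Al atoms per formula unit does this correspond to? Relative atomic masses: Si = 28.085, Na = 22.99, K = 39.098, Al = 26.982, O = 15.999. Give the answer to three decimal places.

Na2O (M=61.979): mol = 0.03646; Na = 0.07292, O = 0.03646.
K2O (M=94.195): mol = 0.14725; K = 0.29450, O = 0.14725.
Al2O3 (M=101.961): mol = 0.17968; Al = 0.35936, O = 0.53904.
SiO2 (M=60.083): mol = 1.10231; Si = 1.10231, O = 2.20462.
ΣO = 2.92737; factor = 8/ΣO = 2.73283.
Al apfu = 0.35936 × 2.73283 = 0.982.

0.982 Al apfu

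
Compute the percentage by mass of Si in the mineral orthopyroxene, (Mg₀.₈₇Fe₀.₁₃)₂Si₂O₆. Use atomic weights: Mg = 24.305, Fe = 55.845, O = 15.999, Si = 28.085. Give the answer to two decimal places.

26.88 weight percent

M((Mg₀.₈₇Fe₀.₁₃)₂Si₂O₆) = 208.974 g/mol.
Si contributes 2 × 28.085 = 56.170 g per mole.
56.170/208.974 = 0.2688 → 26.88%.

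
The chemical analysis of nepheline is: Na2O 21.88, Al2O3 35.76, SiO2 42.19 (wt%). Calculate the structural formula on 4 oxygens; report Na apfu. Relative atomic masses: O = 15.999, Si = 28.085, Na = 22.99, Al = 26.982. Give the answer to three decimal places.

1.005 Na apfu

21.88 wt% Na2O ÷ 61.979 g/mol = 0.35302 mol, giving 0.70604 Na and 0.35302 O.
35.76 wt% Al2O3 ÷ 101.961 g/mol = 0.35072 mol, giving 0.70144 Al and 1.05216 O.
42.19 wt% SiO2 ÷ 60.083 g/mol = 0.70220 mol, giving 0.70220 Si and 1.40440 O.
Oxygen sums to 2.80958; scaling by 4/2.80958 = 1.42370 puts the formula on 4 O.
Na: 0.70604 × 1.42370 = 1.005 atoms per formula unit.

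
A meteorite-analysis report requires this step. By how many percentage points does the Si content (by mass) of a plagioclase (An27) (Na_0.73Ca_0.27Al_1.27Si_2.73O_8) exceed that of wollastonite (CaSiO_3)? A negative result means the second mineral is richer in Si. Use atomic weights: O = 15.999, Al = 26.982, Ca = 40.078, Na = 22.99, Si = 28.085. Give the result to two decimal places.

4.59 percentage points

M(Na_0.73Ca_0.27Al_1.27Si_2.73O_8) = 266.535 g/mol, so wt% Si = 76.672/266.535 × 100 = 28.77%.
M(CaSiO_3) = 116.160 g/mol, so wt% Si = 28.085/116.160 × 100 = 24.18%.
28.77 − 24.18 = 4.59 pp.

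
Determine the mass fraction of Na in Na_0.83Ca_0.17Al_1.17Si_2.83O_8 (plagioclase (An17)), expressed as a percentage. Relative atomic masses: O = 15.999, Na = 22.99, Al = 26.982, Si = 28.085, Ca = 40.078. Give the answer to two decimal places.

M(Na_0.83Ca_0.17Al_1.17Si_2.83O_8) = 264.936 g/mol.
Na contributes 0.83 × 22.99 = 19.082 g per mole.
19.082/264.936 = 0.0720 → 7.20%.

7.20 mass %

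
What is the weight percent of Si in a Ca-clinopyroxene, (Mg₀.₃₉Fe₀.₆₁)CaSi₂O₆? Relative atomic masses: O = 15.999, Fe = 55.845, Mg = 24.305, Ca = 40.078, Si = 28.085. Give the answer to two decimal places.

M((Mg₀.₃₉Fe₀.₆₁)CaSi₂O₆) = 235.786 g/mol.
Si contributes 2 × 28.085 = 56.170 g per mole.
56.170/235.786 = 0.2382 → 23.82%.

23.82 mass %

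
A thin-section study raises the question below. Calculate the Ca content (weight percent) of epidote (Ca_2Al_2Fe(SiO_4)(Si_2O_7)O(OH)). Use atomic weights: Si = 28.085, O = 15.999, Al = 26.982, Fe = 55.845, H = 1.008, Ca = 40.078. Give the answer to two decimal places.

16.59 weight percent

M(Ca_2Al_2Fe(SiO_4)(Si_2O_7)O(OH)) = 483.215 g/mol.
Ca contributes 2 × 40.078 = 80.156 g per mole.
80.156/483.215 = 0.1659 → 16.59%.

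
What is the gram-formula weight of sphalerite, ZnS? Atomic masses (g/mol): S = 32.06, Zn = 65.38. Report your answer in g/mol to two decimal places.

97.44 g/mol

M = 1·65.38 + 1·32.06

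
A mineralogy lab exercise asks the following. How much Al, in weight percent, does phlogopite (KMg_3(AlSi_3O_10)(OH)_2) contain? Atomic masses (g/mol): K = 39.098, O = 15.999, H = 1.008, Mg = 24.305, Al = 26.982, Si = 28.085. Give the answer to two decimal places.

Molar mass of KMg_3(AlSi_3O_10)(OH)_2: 1×39.098 + 3×24.305 + 1×26.982 + 3×28.085 + 12×15.999 + 2×1.008 = 417.254 g/mol.
Mass of Al per formula unit: 1 × 26.982 = 26.982 g.
Weight fraction Al = 26.982 / 417.254 = 0.0647.

6.47 weight percent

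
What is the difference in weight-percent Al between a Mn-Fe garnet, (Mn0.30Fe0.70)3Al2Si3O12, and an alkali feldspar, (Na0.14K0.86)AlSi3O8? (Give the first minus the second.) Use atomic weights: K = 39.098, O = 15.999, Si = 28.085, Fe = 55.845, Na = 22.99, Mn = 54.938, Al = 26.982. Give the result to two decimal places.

1.09 percentage points

M((Mn0.30Fe0.70)3Al2Si3O12) = 496.926 g/mol, so wt% Al = 53.964/496.926 × 100 = 10.86%.
M((Na0.14K0.86)AlSi3O8) = 276.072 g/mol, so wt% Al = 26.982/276.072 × 100 = 9.77%.
10.86 − 9.77 = 1.09 pp.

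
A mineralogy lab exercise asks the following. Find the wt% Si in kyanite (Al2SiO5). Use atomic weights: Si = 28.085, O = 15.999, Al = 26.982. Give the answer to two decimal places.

Molar mass of Al2SiO5: 2×26.982 + 1×28.085 + 5×15.999 = 162.044 g/mol.
Mass of Si per formula unit: 1 × 28.085 = 28.085 g.
Weight fraction Si = 28.085 / 162.044 = 0.1733.

17.33 weight percent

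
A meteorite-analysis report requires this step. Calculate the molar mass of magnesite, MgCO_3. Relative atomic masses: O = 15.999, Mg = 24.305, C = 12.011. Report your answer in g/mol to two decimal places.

84.31 g/mol

M = 1×24.305 + 1×12.011 + 3×15.999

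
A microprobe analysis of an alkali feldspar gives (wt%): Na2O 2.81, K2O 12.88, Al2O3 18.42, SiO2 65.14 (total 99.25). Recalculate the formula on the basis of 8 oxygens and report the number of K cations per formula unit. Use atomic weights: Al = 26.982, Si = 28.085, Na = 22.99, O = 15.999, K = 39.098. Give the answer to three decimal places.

0.756 K apfu

Na2O (M=61.979): mol = 0.04534; Na = 0.09068, O = 0.04534.
K2O (M=94.195): mol = 0.13674; K = 0.27348, O = 0.13674.
Al2O3 (M=101.961): mol = 0.18066; Al = 0.36132, O = 0.54198.
SiO2 (M=60.083): mol = 1.08417; Si = 1.08417, O = 2.16834.
ΣO = 2.89240; factor = 8/ΣO = 2.76587.
K apfu = 0.27348 × 2.76587 = 0.756.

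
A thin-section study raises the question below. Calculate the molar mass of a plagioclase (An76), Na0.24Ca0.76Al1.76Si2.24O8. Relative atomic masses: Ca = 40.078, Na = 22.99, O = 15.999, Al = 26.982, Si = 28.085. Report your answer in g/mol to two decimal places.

M = 0.24×22.99 + 0.76×40.078 + 1.76×26.982 + 2.24×28.085 + 8×15.999

274.37 g/mol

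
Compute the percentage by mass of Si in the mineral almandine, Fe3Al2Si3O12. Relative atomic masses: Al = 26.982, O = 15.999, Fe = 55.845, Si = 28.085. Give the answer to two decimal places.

M(Fe3Al2Si3O12) = 497.742 g/mol.
Si contributes 3 × 28.085 = 84.255 g per mole.
84.255/497.742 = 0.1693 → 16.93%.

16.93 wt%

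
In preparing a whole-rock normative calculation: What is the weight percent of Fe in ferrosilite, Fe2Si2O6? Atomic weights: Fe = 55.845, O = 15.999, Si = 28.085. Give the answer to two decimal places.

Molar mass of Fe2Si2O6: 2×55.845 + 2×28.085 + 6×15.999 = 263.854 g/mol.
Mass of Fe per formula unit: 2 × 55.845 = 111.690 g.
Weight fraction Fe = 111.690 / 263.854 = 0.4233.

42.33 mass %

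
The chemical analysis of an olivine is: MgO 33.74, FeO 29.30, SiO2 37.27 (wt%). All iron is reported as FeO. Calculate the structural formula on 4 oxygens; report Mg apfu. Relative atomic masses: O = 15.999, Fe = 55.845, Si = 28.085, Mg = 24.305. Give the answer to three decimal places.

1.347 Mg apfu

MgO (M=40.304): mol = 0.83714; Mg = 0.83714, O = 0.83714.
FeO (M=71.844): mol = 0.40783; Fe = 0.40783, O = 0.40783.
SiO2 (M=60.083): mol = 0.62031; Si = 0.62031, O = 1.24062.
ΣO = 2.48559; factor = 4/ΣO = 1.60928.
Mg apfu = 0.83714 × 1.60928 = 1.347.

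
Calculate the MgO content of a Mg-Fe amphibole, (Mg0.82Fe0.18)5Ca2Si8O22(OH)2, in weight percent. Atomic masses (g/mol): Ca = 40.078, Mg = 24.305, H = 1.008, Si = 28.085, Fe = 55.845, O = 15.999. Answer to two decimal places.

M((Mg0.82Fe0.18)5Ca2Si8O22(OH)2) = 840.739 g/mol; M(MgO) = 40.304 g/mol.
Moles MgO per formula unit = 4.10 Mg ÷ 1 = 4.1000.
MgO fraction = (4.1000 × 40.304) / 840.739 = 165.246/840.739 = 0.1965.

19.65 wt%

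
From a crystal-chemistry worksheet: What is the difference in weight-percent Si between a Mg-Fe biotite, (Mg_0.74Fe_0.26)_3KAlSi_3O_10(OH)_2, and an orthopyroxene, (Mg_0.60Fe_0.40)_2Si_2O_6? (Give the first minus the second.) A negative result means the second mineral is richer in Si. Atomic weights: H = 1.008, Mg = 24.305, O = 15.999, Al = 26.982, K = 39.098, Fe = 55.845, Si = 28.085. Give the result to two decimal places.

-5.78 percentage points

First mineral: 84.255 g Si in 441.855 g formula = 19.07 wt% Si.
Second mineral: 56.170 g Si in 226.006 g formula = 24.85 wt% Si.
19.07% − 24.85% gives a difference of -5.78 percentage points.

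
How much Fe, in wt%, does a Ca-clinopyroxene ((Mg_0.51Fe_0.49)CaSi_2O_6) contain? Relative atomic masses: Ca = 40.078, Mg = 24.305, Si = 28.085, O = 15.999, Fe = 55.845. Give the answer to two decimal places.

Molar mass of (Mg_0.51Fe_0.49)CaSi_2O_6: 0.51×24.305 + 0.49×55.845 + 1×40.078 + 2×28.085 + 6×15.999 = 232.002 g/mol.
Mass of Fe per formula unit: 0.49 × 55.845 = 27.364 g.
Weight fraction Fe = 27.364 / 232.002 = 0.1179.

11.79 wt%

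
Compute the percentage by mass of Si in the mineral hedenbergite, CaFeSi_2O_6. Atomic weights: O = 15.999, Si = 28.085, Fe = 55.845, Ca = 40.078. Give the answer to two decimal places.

22.64 weight percent

M(CaFeSi_2O_6) = 248.087 g/mol.
Si contributes 2 × 28.085 = 56.170 g per mole.
56.170/248.087 = 0.2264 → 22.64%.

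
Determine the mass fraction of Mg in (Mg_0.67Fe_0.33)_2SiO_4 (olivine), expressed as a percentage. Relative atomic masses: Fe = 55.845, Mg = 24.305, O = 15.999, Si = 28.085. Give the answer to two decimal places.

20.17 wt%

Formula mass = 1.34·24.305 + 0.66·55.845 + 1·28.085 + 4·15.999 = 161.507 g/mol, of which 32.569 g is Mg.
So Mg makes up 32.569/161.507 = 0.2017 of the mass, i.e. 20.17%.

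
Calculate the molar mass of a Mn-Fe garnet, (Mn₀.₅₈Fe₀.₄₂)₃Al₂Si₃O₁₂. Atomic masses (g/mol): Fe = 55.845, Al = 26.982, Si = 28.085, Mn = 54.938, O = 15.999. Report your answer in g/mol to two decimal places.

Mn: 1.74 × 54.938 = 95.5921
Fe: 1.26 × 55.845 = 70.3647
Al: 2 × 26.982 = 53.9640
Si: 3 × 28.085 = 84.2550
O: 12 × 15.999 = 191.9880
Summing the contributions gives the formula mass.

496.16 g/mol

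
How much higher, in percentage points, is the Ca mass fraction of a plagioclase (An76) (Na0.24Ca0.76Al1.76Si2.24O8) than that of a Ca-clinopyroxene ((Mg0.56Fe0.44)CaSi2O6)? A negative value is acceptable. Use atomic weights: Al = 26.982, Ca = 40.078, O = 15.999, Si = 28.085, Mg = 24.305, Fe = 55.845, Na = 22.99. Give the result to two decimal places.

-6.29 percentage points

M(Na0.24Ca0.76Al1.76Si2.24O8) = 274.368 g/mol, so wt% Ca = 30.459/274.368 × 100 = 11.10%.
M((Mg0.56Fe0.44)CaSi2O6) = 230.425 g/mol, so wt% Ca = 40.078/230.425 × 100 = 17.39%.
11.10 − 17.39 = -6.29 pp.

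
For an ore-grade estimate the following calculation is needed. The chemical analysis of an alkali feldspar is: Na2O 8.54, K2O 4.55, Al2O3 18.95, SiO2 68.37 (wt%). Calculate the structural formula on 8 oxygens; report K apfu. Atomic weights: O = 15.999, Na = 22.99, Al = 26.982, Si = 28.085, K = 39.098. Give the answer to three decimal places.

0.256 K apfu

Na2O (M=61.979): mol = 0.13779; Na = 0.27558, O = 0.13779.
K2O (M=94.195): mol = 0.04830; K = 0.09660, O = 0.04830.
Al2O3 (M=101.961): mol = 0.18586; Al = 0.37172, O = 0.55758.
SiO2 (M=60.083): mol = 1.13793; Si = 1.13793, O = 2.27586.
ΣO = 3.01953; factor = 8/ΣO = 2.64942.
K apfu = 0.09660 × 2.64942 = 0.256.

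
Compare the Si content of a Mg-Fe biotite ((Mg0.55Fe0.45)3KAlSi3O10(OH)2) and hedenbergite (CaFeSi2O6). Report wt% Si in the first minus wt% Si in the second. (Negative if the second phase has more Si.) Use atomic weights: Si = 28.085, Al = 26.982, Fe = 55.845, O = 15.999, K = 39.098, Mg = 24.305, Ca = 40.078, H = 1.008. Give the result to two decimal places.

Si in (Mg0.55Fe0.45)3KAlSi3O10(OH)2: molar mass 459.833 g/mol; 3×28.085 = 84.255 g → 18.32 wt%.
Si in CaFeSi2O6: molar mass 248.087 g/mol; 2×28.085 = 56.170 g → 22.64 wt%.
Difference = 18.32 − 22.64 = -4.32 percentage points.

-4.32 percentage points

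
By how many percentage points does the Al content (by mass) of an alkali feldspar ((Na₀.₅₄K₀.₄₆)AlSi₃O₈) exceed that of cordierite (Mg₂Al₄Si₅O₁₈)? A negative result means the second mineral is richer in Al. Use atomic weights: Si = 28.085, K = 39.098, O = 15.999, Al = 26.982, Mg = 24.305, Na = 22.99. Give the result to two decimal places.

-8.44 percentage points

Al in (Na₀.₅₄K₀.₄₆)AlSi₃O₈: molar mass 269.629 g/mol; 1×26.982 = 26.982 g → 10.01 wt%.
Al in Mg₂Al₄Si₅O₁₈: molar mass 584.945 g/mol; 4×26.982 = 107.928 g → 18.45 wt%.
Difference = 10.01 − 18.45 = -8.44 percentage points.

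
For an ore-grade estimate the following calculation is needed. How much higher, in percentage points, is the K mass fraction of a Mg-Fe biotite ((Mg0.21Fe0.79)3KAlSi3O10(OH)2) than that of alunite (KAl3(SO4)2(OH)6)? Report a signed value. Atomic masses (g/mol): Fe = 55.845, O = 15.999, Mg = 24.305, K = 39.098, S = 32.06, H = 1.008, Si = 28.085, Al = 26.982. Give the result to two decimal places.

M((Mg0.21Fe0.79)3KAlSi3O10(OH)2) = 492.004 g/mol, so wt% K = 39.098/492.004 × 100 = 7.95%.
M(KAl3(SO4)2(OH)6) = 414.198 g/mol, so wt% K = 39.098/414.198 × 100 = 9.44%.
7.95 − 9.44 = -1.49 pp.

-1.49 percentage points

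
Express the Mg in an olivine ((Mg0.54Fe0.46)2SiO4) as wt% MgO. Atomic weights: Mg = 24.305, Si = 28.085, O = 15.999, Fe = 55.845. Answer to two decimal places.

25.65 wt%

Molar mass of (Mg0.54Fe0.46)2SiO4 = 1.08×24.305 + 0.92×55.845 + 1×28.085 + 4×15.999 = 169.708 g/mol.
Each formula unit contains 1.08 Mg, equivalent to 1.08/1 = 1.0800 mol MgO.
M(MgO) = 1×24.305 + 1×15.999 = 40.304 g/mol.
Mass of MgO per formula unit = 1.0800 × 40.304 = 43.528 g.
MgO wt% = 43.528 / 169.708 × 100 = 25.65%.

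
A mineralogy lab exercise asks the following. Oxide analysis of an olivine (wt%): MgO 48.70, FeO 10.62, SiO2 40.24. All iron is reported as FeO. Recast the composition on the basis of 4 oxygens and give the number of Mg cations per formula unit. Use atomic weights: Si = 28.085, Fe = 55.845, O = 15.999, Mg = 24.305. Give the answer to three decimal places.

MgO: 48.70/40.304 = 1.20832 mol → 1.20832 mol Mg, 1.20832 mol O.
FeO: 10.62/71.844 = 0.14782 mol → 0.14782 mol Fe, 0.14782 mol O.
SiO2: 40.24/60.083 = 0.66974 mol → 0.66974 mol Si, 1.33948 mol O.
Total oxygen = 2.69562 mol. Normalization factor = 4/2.69562 = 1.48389.
Mg per 4 O = 1.20832 × 1.48389 = 1.793.

1.793 Mg apfu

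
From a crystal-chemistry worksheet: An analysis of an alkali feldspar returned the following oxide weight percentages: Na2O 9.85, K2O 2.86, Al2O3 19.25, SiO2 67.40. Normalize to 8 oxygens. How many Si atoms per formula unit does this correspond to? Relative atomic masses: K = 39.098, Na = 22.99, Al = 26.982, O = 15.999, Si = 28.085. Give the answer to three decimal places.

Na2O (M=61.979): mol = 0.15892; Na = 0.31784, O = 0.15892.
K2O (M=94.195): mol = 0.03036; K = 0.06072, O = 0.03036.
Al2O3 (M=101.961): mol = 0.18880; Al = 0.37760, O = 0.56640.
SiO2 (M=60.083): mol = 1.12178; Si = 1.12178, O = 2.24356.
ΣO = 2.99924; factor = 8/ΣO = 2.66734.
Si apfu = 1.12178 × 2.66734 = 2.992.

2.992 Si apfu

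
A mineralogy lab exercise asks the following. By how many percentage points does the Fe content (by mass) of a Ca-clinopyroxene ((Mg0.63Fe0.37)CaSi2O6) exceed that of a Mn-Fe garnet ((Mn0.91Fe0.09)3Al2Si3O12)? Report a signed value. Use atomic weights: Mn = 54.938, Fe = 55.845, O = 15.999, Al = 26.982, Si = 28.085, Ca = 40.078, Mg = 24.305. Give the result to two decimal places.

6.01 percentage points

Fe in (Mg0.63Fe0.37)CaSi2O6: molar mass 228.217 g/mol; 0.37×55.845 = 20.663 g → 9.05 wt%.
Fe in (Mn0.91Fe0.09)3Al2Si3O12: molar mass 495.266 g/mol; 0.27×55.845 = 15.078 g → 3.04 wt%.
Difference = 9.05 − 3.04 = 6.01 percentage points.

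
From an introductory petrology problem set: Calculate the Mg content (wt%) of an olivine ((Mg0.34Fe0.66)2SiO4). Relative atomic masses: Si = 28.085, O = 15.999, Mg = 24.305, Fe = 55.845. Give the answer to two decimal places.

Formula mass = 0.68·24.305 + 1.32·55.845 + 1·28.085 + 4·15.999 = 182.324 g/mol, of which 16.527 g is Mg.
So Mg makes up 16.527/182.324 = 0.0906 of the mass, i.e. 9.06%.

9.06 wt%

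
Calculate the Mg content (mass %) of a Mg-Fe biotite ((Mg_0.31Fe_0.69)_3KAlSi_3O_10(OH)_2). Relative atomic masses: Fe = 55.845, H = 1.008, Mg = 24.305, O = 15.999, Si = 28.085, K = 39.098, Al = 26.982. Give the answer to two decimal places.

4.68 mass %

Formula mass = 0.93·24.305 + 2.07·55.845 + 1·39.098 + 1·26.982 + 3·28.085 + 12·15.999 + 2·1.008 = 482.542 g/mol, of which 22.604 g is Mg.
So Mg makes up 22.604/482.542 = 0.0468 of the mass, i.e. 4.68%.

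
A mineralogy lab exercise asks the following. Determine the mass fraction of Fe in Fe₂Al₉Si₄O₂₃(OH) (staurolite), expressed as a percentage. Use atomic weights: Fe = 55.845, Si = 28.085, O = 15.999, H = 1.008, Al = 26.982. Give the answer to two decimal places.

Formula mass = 2×55.845 + 9×26.982 + 4×28.085 + 24×15.999 + 1×1.008 = 851.852 g/mol, of which 111.690 g is Fe.
So Fe makes up 111.690/851.852 = 0.1311 of the mass, i.e. 13.11%.

13.11 mass %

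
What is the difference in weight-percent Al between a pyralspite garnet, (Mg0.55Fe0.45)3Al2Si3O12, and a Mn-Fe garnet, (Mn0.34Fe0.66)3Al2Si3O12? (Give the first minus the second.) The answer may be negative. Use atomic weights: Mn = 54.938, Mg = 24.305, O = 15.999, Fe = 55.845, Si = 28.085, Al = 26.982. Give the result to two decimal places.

1.25 percentage points

M((Mg0.55Fe0.45)3Al2Si3O12) = 445.701 g/mol, so wt% Al = 53.964/445.701 × 100 = 12.11%.
M((Mn0.34Fe0.66)3Al2Si3O12) = 496.817 g/mol, so wt% Al = 53.964/496.817 × 100 = 10.86%.
12.11 − 10.86 = 1.25 pp.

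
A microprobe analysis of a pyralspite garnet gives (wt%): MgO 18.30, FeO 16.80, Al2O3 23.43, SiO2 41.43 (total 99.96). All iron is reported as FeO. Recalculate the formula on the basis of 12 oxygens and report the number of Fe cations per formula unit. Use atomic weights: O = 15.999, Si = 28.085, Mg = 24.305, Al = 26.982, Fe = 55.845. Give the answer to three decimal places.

1.018 Fe apfu

MgO (M=40.304): mol = 0.45405; Mg = 0.45405, O = 0.45405.
FeO (M=71.844): mol = 0.23384; Fe = 0.23384, O = 0.23384.
Al2O3 (M=101.961): mol = 0.22979; Al = 0.45958, O = 0.68937.
SiO2 (M=60.083): mol = 0.68955; Si = 0.68955, O = 1.37910.
ΣO = 2.75636; factor = 12/ΣO = 4.35357.
Fe apfu = 0.23384 × 4.35357 = 1.018.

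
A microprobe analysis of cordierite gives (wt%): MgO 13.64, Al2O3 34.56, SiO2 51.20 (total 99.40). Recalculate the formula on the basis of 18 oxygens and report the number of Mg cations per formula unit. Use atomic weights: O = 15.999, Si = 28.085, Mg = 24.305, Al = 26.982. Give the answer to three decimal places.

1.991 Mg apfu

13.64 wt% MgO ÷ 40.304 g/mol = 0.33843 mol, giving 0.33843 Mg and 0.33843 O.
34.56 wt% Al2O3 ÷ 101.961 g/mol = 0.33895 mol, giving 0.67790 Al and 1.01685 O.
51.20 wt% SiO2 ÷ 60.083 g/mol = 0.85215 mol, giving 0.85215 Si and 1.70430 O.
Oxygen sums to 3.05958; scaling by 18/3.05958 = 5.88316 puts the formula on 18 O.
Mg: 0.33843 × 5.88316 = 1.991 atoms per formula unit.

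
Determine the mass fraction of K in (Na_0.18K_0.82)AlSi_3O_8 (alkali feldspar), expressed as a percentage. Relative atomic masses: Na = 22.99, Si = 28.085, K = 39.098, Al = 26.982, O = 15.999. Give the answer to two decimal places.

M((Na_0.18K_0.82)AlSi_3O_8) = 275.428 g/mol.
K contributes 0.82 × 39.098 = 32.060 g per mole.
32.060/275.428 = 0.1164 → 11.64%.

11.64 wt%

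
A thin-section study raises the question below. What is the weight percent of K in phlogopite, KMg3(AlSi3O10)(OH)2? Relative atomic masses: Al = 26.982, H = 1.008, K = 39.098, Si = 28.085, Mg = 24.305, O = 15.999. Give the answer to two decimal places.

Formula mass = 1×39.098 + 3×24.305 + 1×26.982 + 3×28.085 + 12×15.999 + 2×1.008 = 417.254 g/mol, of which 39.098 g is K.
So K makes up 39.098/417.254 = 0.0937 of the mass, i.e. 9.37%.

9.37 wt%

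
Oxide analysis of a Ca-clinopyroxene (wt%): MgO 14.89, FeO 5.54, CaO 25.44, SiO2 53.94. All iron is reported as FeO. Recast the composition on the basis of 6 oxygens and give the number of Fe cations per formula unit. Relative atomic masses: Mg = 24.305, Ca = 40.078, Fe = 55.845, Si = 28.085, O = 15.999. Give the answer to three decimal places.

0.172 Fe apfu

14.89 wt% MgO ÷ 40.304 g/mol = 0.36944 mol, giving 0.36944 Mg and 0.36944 O.
5.54 wt% FeO ÷ 71.844 g/mol = 0.07711 mol, giving 0.07711 Fe and 0.07711 O.
25.44 wt% CaO ÷ 56.077 g/mol = 0.45366 mol, giving 0.45366 Ca and 0.45366 O.
53.94 wt% SiO2 ÷ 60.083 g/mol = 0.89776 mol, giving 0.89776 Si and 1.79552 O.
Oxygen sums to 2.69573; scaling by 6/2.69573 = 2.22574 puts the formula on 6 O.
Fe: 0.07711 × 2.22574 = 0.172 atoms per formula unit.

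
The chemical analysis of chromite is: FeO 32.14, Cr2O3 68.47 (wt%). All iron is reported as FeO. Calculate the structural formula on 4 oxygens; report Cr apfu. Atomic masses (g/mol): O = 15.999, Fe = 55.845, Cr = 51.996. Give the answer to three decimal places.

2.003 Cr apfu

FeO: 32.14/71.844 = 0.44736 mol → 0.44736 mol Fe, 0.44736 mol O.
Cr2O3: 68.47/151.989 = 0.45049 mol → 0.90098 mol Cr, 1.35147 mol O.
Total oxygen = 1.79883 mol. Normalization factor = 4/1.79883 = 2.22367.
Cr per 4 O = 0.90098 × 2.22367 = 2.003.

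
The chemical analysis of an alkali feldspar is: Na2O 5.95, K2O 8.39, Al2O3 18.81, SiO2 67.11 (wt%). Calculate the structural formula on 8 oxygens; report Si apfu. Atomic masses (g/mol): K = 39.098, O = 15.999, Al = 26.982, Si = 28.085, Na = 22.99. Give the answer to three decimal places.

5.95 wt% Na2O ÷ 61.979 g/mol = 0.09600 mol, giving 0.19200 Na and 0.09600 O.
8.39 wt% K2O ÷ 94.195 g/mol = 0.08907 mol, giving 0.17814 K and 0.08907 O.
18.81 wt% Al2O3 ÷ 101.961 g/mol = 0.18448 mol, giving 0.36896 Al and 0.55344 O.
67.11 wt% SiO2 ÷ 60.083 g/mol = 1.11695 mol, giving 1.11695 Si and 2.23390 O.
Oxygen sums to 2.97241; scaling by 8/2.97241 = 2.69142 puts the formula on 8 O.
Si: 1.11695 × 2.69142 = 3.006 atoms per formula unit.

3.006 Si apfu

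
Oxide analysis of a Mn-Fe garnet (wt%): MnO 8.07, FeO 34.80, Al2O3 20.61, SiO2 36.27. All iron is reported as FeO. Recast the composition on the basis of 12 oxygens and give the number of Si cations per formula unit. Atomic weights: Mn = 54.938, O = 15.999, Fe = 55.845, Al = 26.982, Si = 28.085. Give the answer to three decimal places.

MnO: 8.07/70.937 = 0.11376 mol → 0.11376 mol Mn, 0.11376 mol O.
FeO: 34.80/71.844 = 0.48438 mol → 0.48438 mol Fe, 0.48438 mol O.
Al2O3: 20.61/101.961 = 0.20214 mol → 0.40428 mol Al, 0.60642 mol O.
SiO2: 36.27/60.083 = 0.60366 mol → 0.60366 mol Si, 1.20732 mol O.
Total oxygen = 2.41188 mol. Normalization factor = 12/2.41188 = 4.97537.
Si per 12 O = 0.60366 × 4.97537 = 3.003.

3.003 Si apfu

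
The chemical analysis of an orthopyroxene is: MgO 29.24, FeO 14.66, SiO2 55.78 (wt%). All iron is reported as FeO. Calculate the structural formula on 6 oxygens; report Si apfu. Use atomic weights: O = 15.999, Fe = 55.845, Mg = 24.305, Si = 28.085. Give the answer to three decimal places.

1.999 Si apfu

MgO: 29.24/40.304 = 0.72549 mol → 0.72549 mol Mg, 0.72549 mol O.
FeO: 14.66/71.844 = 0.20405 mol → 0.20405 mol Fe, 0.20405 mol O.
SiO2: 55.78/60.083 = 0.92838 mol → 0.92838 mol Si, 1.85676 mol O.
Total oxygen = 2.78630 mol. Normalization factor = 6/2.78630 = 2.15339.
Si per 6 O = 0.92838 × 2.15339 = 1.999.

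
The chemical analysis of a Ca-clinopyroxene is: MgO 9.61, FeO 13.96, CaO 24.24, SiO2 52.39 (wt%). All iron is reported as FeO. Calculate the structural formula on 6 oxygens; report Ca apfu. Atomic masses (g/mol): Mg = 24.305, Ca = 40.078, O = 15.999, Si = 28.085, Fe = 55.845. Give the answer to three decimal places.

0.994 Ca apfu

MgO (M=40.304): mol = 0.23844; Mg = 0.23844, O = 0.23844.
FeO (M=71.844): mol = 0.19431; Fe = 0.19431, O = 0.19431.
CaO (M=56.077): mol = 0.43226; Ca = 0.43226, O = 0.43226.
SiO2 (M=60.083): mol = 0.87196; Si = 0.87196, O = 1.74392.
ΣO = 2.60893; factor = 6/ΣO = 2.29979.
Ca apfu = 0.43226 × 2.29979 = 0.994.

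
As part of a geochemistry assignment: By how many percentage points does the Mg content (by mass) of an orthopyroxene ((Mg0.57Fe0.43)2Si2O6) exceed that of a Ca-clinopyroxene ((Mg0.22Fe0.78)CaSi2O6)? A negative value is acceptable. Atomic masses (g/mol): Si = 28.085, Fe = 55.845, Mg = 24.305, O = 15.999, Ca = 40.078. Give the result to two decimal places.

9.94 percentage points

Mg in (Mg0.57Fe0.43)2Si2O6: molar mass 227.898 g/mol; 1.14×24.305 = 27.708 g → 12.16 wt%.
Mg in (Mg0.22Fe0.78)CaSi2O6: molar mass 241.148 g/mol; 0.22×24.305 = 5.347 g → 2.22 wt%.
Difference = 12.16 − 2.22 = 9.94 percentage points.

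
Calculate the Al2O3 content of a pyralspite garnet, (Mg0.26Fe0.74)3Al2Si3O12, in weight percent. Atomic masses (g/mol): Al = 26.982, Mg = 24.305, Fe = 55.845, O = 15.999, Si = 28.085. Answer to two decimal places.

21.55 wt%

M((Mg0.26Fe0.74)3Al2Si3O12) = 473.141 g/mol; M(Al2O3) = 101.961 g/mol.
Moles Al2O3 per formula unit = 2 Al ÷ 2 = 1.0000.
Al2O3 fraction = (1.0000 × 101.961) / 473.141 = 101.961/473.141 = 0.2155.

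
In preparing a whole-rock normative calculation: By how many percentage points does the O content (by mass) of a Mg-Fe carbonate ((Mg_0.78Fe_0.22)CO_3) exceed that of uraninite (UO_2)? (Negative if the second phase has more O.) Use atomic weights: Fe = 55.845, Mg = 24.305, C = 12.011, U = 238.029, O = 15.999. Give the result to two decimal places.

40.75 percentage points

M((Mg_0.78Fe_0.22)CO_3) = 91.252 g/mol, so wt% O = 47.997/91.252 × 100 = 52.60%.
M(UO_2) = 270.027 g/mol, so wt% O = 31.998/270.027 × 100 = 11.85%.
52.60 − 11.85 = 40.75 pp.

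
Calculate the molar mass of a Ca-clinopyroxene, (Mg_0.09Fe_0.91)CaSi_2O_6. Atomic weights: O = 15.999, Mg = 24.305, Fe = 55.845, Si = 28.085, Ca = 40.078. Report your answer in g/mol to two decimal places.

245.25 g/mol

M = 0.09(24.305) + 0.91(55.845) + 1(40.078) + 2(28.085) + 6(15.999)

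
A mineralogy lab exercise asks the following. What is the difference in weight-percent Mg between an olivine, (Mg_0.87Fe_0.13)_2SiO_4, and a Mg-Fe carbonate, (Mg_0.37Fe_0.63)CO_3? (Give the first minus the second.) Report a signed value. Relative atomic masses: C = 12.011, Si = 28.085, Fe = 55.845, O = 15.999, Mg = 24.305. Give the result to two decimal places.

19.77 percentage points

Mg in (Mg_0.87Fe_0.13)_2SiO_4: molar mass 148.891 g/mol; 1.74×24.305 = 42.291 g → 28.40 wt%.
Mg in (Mg_0.37Fe_0.63)CO_3: molar mass 104.183 g/mol; 0.37×24.305 = 8.993 g → 8.63 wt%.
Difference = 28.40 − 8.63 = 19.77 percentage points.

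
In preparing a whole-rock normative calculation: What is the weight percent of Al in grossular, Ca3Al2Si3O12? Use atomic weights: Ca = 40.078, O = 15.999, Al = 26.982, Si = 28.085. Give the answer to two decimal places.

11.98 mass %

M(Ca3Al2Si3O12) = 450.441 g/mol.
Al contributes 2 × 26.982 = 53.964 g per mole.
53.964/450.441 = 0.1198 → 11.98%.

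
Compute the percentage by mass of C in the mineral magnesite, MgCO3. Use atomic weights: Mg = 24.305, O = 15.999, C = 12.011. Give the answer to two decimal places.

M(MgCO3) = 84.313 g/mol.
C contributes 1 × 12.011 = 12.011 g per mole.
12.011/84.313 = 0.1425 → 14.25%.

14.25 weight percent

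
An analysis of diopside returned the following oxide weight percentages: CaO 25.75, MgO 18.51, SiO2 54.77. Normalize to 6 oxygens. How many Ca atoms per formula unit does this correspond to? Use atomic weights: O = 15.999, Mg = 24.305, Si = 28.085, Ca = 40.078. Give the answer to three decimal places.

1.005 Ca apfu

CaO: 25.75/56.077 = 0.45919 mol → 0.45919 mol Ca, 0.45919 mol O.
MgO: 18.51/40.304 = 0.45926 mol → 0.45926 mol Mg, 0.45926 mol O.
SiO2: 54.77/60.083 = 0.91157 mol → 0.91157 mol Si, 1.82314 mol O.
Total oxygen = 2.74159 mol. Normalization factor = 6/2.74159 = 2.18851.
Ca per 6 O = 0.45919 × 2.18851 = 1.005.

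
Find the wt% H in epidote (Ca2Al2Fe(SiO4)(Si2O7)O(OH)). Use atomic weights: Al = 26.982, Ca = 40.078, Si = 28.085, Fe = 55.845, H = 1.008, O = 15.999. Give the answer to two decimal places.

M(Ca2Al2Fe(SiO4)(Si2O7)O(OH)) = 483.215 g/mol.
H contributes 1 × 1.008 = 1.008 g per mole.
1.008/483.215 = 0.0021 → 0.21%.

0.21 mass %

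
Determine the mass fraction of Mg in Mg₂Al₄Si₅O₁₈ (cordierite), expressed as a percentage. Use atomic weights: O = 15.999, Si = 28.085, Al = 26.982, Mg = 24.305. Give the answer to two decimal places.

8.31 wt%

M(Mg₂Al₄Si₅O₁₈) = 584.945 g/mol.
Mg contributes 2 × 24.305 = 48.610 g per mole.
48.610/584.945 = 0.0831 → 8.31%.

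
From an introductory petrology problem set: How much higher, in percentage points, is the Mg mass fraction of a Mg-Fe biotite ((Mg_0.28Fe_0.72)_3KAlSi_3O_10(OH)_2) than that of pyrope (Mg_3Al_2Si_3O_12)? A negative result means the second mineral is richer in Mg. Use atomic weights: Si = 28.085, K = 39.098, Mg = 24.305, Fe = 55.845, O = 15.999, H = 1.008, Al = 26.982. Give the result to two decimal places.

-13.88 percentage points

Mg in (Mg_0.28Fe_0.72)_3KAlSi_3O_10(OH)_2: molar mass 485.380 g/mol; 0.84×24.305 = 20.416 g → 4.21 wt%.
Mg in Mg_3Al_2Si_3O_12: molar mass 403.122 g/mol; 3×24.305 = 72.915 g → 18.09 wt%.
Difference = 4.21 − 18.09 = -13.88 percentage points.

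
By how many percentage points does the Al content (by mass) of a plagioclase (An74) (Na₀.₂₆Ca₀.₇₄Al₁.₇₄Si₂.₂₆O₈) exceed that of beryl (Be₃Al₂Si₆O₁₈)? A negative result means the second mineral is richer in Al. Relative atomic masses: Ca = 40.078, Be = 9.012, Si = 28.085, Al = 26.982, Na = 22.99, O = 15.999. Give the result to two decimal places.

7.09 percentage points

Al in Na₀.₂₆Ca₀.₇₄Al₁.₇₄Si₂.₂₆O₈: molar mass 274.048 g/mol; 1.74×26.982 = 46.949 g → 17.13 wt%.
Al in Be₃Al₂Si₆O₁₈: molar mass 537.492 g/mol; 2×26.982 = 53.964 g → 10.04 wt%.
Difference = 17.13 − 10.04 = 7.09 percentage points.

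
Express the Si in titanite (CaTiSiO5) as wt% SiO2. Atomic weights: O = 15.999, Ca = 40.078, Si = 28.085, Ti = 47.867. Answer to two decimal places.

M(CaTiSiO5) = 196.025 g/mol; M(SiO2) = 60.083 g/mol.
Moles SiO2 per formula unit = 1 Si ÷ 1 = 1.0000.
SiO2 fraction = (1.0000 × 60.083) / 196.025 = 60.083/196.025 = 0.3065.

30.65 wt%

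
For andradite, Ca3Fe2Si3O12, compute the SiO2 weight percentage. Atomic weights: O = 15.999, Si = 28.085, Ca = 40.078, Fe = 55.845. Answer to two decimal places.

35.47 wt%

M(Ca3Fe2Si3O12) = 508.167 g/mol; M(SiO2) = 60.083 g/mol.
Moles SiO2 per formula unit = 3 Si ÷ 1 = 3.0000.
SiO2 fraction = (3.0000 × 60.083) / 508.167 = 180.249/508.167 = 0.3547.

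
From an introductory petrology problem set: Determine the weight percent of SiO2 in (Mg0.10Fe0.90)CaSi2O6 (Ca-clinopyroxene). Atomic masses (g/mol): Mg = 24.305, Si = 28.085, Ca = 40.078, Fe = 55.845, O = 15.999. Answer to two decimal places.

49.06 wt%

Molar mass of (Mg0.10Fe0.90)CaSi2O6 = 0.10×24.305 + 0.90×55.845 + 1×40.078 + 2×28.085 + 6×15.999 = 244.933 g/mol.
Each formula unit contains 2 Si, equivalent to 2/1 = 2.0000 mol SiO2.
M(SiO2) = 1×28.085 + 2×15.999 = 60.083 g/mol.
Mass of SiO2 per formula unit = 2.0000 × 60.083 = 120.166 g.
SiO2 wt% = 120.166 / 244.933 × 100 = 49.06%.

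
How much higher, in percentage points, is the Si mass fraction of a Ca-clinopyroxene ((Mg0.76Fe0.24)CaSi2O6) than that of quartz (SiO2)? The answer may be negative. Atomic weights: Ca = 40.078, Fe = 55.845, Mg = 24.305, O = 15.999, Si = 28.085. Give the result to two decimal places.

-21.68 percentage points

Si in (Mg0.76Fe0.24)CaSi2O6: molar mass 224.117 g/mol; 2×28.085 = 56.170 g → 25.06 wt%.
Si in SiO2: molar mass 60.083 g/mol; 1×28.085 = 28.085 g → 46.74 wt%.
Difference = 25.06 − 46.74 = -21.68 percentage points.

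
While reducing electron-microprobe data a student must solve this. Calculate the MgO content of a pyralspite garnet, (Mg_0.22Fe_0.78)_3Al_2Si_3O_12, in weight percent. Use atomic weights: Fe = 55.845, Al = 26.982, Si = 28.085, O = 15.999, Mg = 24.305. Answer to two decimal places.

Molar mass of (Mg_0.22Fe_0.78)_3Al_2Si_3O_12 = 0.66*24.305 + 2.34*55.845 + 2*26.982 + 3*28.085 + 12*15.999 = 476.926 g/mol.
Each formula unit contains 0.66 Mg, equivalent to 0.66/1 = 0.6600 mol MgO.
M(MgO) = 1×24.305 + 1×15.999 = 40.304 g/mol.
Mass of MgO per formula unit = 0.6600 × 40.304 = 26.601 g.
MgO wt% = 26.601 / 476.926 × 100 = 5.58%.

5.58 wt%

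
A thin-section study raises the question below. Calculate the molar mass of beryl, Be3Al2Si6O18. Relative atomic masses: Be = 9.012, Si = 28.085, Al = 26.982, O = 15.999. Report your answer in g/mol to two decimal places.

The formula mass is the sum 3*9.012 + 2*26.982 + 6*28.085 + 18*15.999.

537.49 g/mol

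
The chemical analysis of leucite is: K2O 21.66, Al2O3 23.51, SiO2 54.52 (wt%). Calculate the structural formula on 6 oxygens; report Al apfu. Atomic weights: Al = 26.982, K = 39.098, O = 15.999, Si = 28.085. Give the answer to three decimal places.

1.011 Al apfu

K2O (M=94.195): mol = 0.22995; K = 0.45990, O = 0.22995.
Al2O3 (M=101.961): mol = 0.23058; Al = 0.46116, O = 0.69174.
SiO2 (M=60.083): mol = 0.90741; Si = 0.90741, O = 1.81482.
ΣO = 2.73651; factor = 6/ΣO = 2.19257.
Al apfu = 0.46116 × 2.19257 = 1.011.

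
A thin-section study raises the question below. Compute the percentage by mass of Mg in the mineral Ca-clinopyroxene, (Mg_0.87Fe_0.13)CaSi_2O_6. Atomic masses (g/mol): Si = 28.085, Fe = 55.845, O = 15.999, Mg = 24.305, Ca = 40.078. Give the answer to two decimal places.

M((Mg_0.87Fe_0.13)CaSi_2O_6) = 220.647 g/mol.
Mg contributes 0.87 × 24.305 = 21.145 g per mole.
21.145/220.647 = 0.0958 → 9.58%.

9.58 wt%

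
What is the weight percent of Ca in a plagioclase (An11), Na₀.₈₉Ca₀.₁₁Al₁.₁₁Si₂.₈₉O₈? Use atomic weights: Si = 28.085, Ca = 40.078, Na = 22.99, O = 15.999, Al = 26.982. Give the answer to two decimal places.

Molar mass of Na₀.₈₉Ca₀.₁₁Al₁.₁₁Si₂.₈₉O₈: 0.89×22.99 + 0.11×40.078 + 1.11×26.982 + 2.89×28.085 + 8×15.999 = 263.977 g/mol.
Mass of Ca per formula unit: 0.11 × 40.078 = 4.409 g.
Weight fraction Ca = 4.409 / 263.977 = 0.0167.

1.67 wt%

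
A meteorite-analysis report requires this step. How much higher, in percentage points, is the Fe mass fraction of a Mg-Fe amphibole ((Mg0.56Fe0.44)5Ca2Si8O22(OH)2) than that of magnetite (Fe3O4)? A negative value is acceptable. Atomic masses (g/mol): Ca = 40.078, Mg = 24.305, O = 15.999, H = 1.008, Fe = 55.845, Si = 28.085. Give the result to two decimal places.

Fe in (Mg0.56Fe0.44)5Ca2Si8O22(OH)2: molar mass 881.741 g/mol; 2.20×55.845 = 122.859 g → 13.93 wt%.
Fe in Fe3O4: molar mass 231.531 g/mol; 3×55.845 = 167.535 g → 72.36 wt%.
Difference = 13.93 − 72.36 = -58.43 percentage points.

-58.43 percentage points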